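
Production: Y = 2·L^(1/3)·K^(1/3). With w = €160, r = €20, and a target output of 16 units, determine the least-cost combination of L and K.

L* = 8, K* = 64

Cost minimization requires the marginal rate of technical substitution to equal the input-price ratio: MP_L/MP_K = w/r.
Here MP_L/MP_K = (1/3)·(K/L)/(1/3) = (K/L). Setting this equal to 160/20 = 8 gives K = 8L.
Substituting into Y = 16: 2·L^(1/3)·(8L)^(1/3) = 16.
Solving, L = 8 and K = 64.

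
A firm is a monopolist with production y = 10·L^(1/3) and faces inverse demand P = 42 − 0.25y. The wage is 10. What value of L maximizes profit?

L* = 27

Marginal revenue from the inverse demand is MR = 42 − 0.5y.
The marginal product is MP_L = (10/3)·L^(-2/3).
A monopolist hires until marginal revenue product equals the wage: MR·MP_L = w.
At L, y = 10·L^(1/3). Substituting and solving: (42 − 5·L^(1/3))·(10/3)·L^(-2/3) = 10 gives L = 27.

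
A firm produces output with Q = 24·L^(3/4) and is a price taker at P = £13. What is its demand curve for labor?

L(w) = (234/w)^(4)

MP_L = (3/4)·24·L^(-1/4) = 18·L^(-1/4).
Setting P·MP_L = w: 234·L^(-1/4) = w.
Solving for L: L^(-1/4) = w/234, so L = (234/w)^(4).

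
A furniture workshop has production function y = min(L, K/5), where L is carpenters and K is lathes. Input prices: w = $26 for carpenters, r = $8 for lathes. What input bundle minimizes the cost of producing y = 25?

L* = 25, K* = 125

With a fixed-proportions technology, the cost-minimizing bundle uses no slack in either input: L = K/5 = y.
So L = 25 and K = 5·25 = 125.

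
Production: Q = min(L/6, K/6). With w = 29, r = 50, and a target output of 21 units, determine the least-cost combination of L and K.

With a fixed-proportions technology, the cost-minimizing bundle uses no slack in either input: L/6 = K/6 = Q.
So L = 6·21 = 126 and K = 6·21 = 126.

L* = 126, K* = 126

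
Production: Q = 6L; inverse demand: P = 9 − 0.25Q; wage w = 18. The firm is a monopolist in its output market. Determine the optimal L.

L* = 2

Marginal revenue from the inverse demand is MR = 9 − 0.5Q.
The marginal product is MP_L = 6.
A monopolist hires until marginal revenue product equals the wage: MR·MP_L = w.
(9 − 3L)·6 = 18, so L = 2.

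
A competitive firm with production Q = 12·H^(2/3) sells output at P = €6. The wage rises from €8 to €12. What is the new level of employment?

From P·MP_H = w with MP_H = 8·H^(-1/3), the labor demand is H(w) = (48/w)^(3).
At w = 8: H = 216. At w = 12: H = 64.

H* = 64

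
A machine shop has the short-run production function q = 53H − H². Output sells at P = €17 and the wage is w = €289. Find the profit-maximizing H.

The marginal product of H is MP_H = 53 − 2H.
A price-taking firm hires until the value of the marginal product equals the wage: P·MP_H = w, so 17·(53 − 2H) = 289.
Then 53 − 2H = 17, giving H = 18.

H* = 18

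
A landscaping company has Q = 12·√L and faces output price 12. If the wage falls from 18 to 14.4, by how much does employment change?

ΔL = 9

From P·MP_L = w with MP_L = 6·L^(-1/2), the labor demand is L(w) = (72/w)^(2).
At w = 18: L = 16. At w = 14.4: L = 25.
ΔL = 25 − 16 = 9.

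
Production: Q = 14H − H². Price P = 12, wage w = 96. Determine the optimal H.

H* = 3

The marginal product of H is MP_H = 14 − 2H.
A price-taking firm hires until the value of the marginal product equals the wage: P·MP_H = w, so 12·(14 − 2H) = 96.
Then 14 − 2H = 8, giving H = 3.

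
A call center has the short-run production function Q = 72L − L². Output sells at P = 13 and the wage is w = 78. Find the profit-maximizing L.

The marginal product of L is MP_L = 72 − 2L.
A price-taking firm hires until the value of the marginal product equals the wage: P·MP_L = w, so 13·(72 − 2L) = 78.
Then 72 − 2L = 6, giving L = 33.

L* = 33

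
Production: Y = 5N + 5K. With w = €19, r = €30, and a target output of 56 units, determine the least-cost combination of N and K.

The inputs are perfect substitutes, so the firm uses whichever has the lower cost per unit of output.
Cost per unit of output via N is w/5 = 3.8; via K it is r/5 = 6. N is cheaper.
Producing Y = 56 with N alone: N = 11.2, K = 0.

N* = 11.2, K* = 0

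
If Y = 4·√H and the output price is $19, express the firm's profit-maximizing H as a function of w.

H(w) = 1444/w²

MP_H = (1/2)·4·H^(-1/2) = 2·H^(-1/2).
Setting P·MP_H = w: 38·H^(-1/2) = w.
Solving for H: H^(-1/2) = w/38, so H = (38/w)^(2).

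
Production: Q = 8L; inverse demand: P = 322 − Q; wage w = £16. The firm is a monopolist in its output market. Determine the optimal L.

L* = 20

Marginal revenue from the inverse demand is MR = 322 − 2Q.
The marginal product is MP_L = 8.
A monopolist hires until marginal revenue product equals the wage: MR·MP_L = w.
(322 − 16L)·8 = 16, so L = 20.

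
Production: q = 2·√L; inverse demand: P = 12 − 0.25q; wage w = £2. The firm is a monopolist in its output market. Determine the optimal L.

L* = 16

Marginal revenue from the inverse demand is MR = 12 − 0.5q.
The marginal product is MP_L = L^(-1/2).
A monopolist hires until marginal revenue product equals the wage: MR·MP_L = w.
At L, q = 2·√L. Substituting and solving: (12 − √L)·L^(-1/2) = 2 gives L = 16.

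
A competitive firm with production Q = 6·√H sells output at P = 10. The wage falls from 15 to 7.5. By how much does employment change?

ΔH = 12

From P·MP_H = w with MP_H = 3·H^(-1/2), the labor demand is H(w) = (30/w)^(2).
At w = 15: H = 4. At w = 7.5: H = 16.
ΔH = 16 − 4 = 12.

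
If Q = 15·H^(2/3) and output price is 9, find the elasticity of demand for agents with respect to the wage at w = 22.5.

MP_H = (2/3)·15·H^(-1/3), so P·MP_H = w gives 90·H^(-1/3) = w.
Solving, H(w) = (90/w)^(3). This is a constant-elasticity form: H ∝ w^(−3), so ε = −3.

ε = -3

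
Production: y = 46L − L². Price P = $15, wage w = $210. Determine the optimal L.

The marginal product of L is MP_L = 46 − 2L.
A price-taking firm hires until the value of the marginal product equals the wage: P·MP_L = w, so 15·(46 − 2L) = 210.
Then 46 − 2L = 14, giving L = 16.

L* = 16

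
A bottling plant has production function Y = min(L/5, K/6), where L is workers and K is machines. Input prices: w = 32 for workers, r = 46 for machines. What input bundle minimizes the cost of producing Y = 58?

With a fixed-proportions technology, the cost-minimizing bundle uses no slack in either input: L/5 = K/6 = Y.
So L = 5·58 = 290 and K = 6·58 = 348.

L* = 290, K* = 348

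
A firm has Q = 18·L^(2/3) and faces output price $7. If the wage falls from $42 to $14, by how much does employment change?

From P·MP_L = w with MP_L = 12·L^(-1/3), the labor demand is L(w) = (84/w)^(3).
At w = 42: L = 8. At w = 14: L = 216.
ΔL = 216 − 8 = 208.

ΔL = 208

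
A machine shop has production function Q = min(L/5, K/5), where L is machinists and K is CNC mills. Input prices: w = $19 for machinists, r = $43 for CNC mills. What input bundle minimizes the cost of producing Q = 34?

With a fixed-proportions technology, the cost-minimizing bundle uses no slack in either input: L/5 = K/5 = Q.
So L = 5·34 = 170 and K = 5·34 = 170.

L* = 170, K* = 170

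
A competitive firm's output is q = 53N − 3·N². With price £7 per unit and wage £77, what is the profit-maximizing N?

The marginal product of N is MP_N = 53 − 6N.
A price-taking firm hires until the value of the marginal product equals the wage: P·MP_N = w, so 7·(53 − 6N) = 77.
Then 53 − 6N = 11, giving N = 7.

N* = 7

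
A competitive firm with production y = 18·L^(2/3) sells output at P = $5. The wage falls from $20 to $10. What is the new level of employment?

L* = 216

From P·MP_L = w with MP_L = 12·L^(-1/3), the labor demand is L(w) = (60/w)^(3).
At w = 20: L = 27. At w = 10: L = 216.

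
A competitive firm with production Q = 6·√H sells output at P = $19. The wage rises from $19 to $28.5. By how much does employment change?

From P·MP_H = w with MP_H = 3·H^(-1/2), the labor demand is H(w) = (57/w)^(2).
At w = 19: H = 9. At w = 28.5: H = 4.
ΔH = 4 − 9 = -5.

ΔH = -5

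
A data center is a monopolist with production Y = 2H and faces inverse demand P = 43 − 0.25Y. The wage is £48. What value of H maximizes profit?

H* = 19

Marginal revenue from the inverse demand is MR = 43 − 0.5Y.
The marginal product is MP_H = 2.
A monopolist hires until marginal revenue product equals the wage: MR·MP_H = w.
(43 − H)·2 = 48, so H = 19.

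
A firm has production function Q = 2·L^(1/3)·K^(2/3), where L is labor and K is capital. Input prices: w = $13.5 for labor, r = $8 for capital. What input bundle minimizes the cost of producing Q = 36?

L* = 8, K* = 27

Cost minimization requires the marginal rate of technical substitution to equal the input-price ratio: MP_L/MP_K = w/r.
Here MP_L/MP_K = (1/3)·(K/L)/(2/3) = 0.5·(K/L). Setting this equal to 13.5/8 = 1.6875 gives K = 3.375L.
Substituting into Q = 36: 2·L^(1/3)·(3.375L)^(2/3) = 36.
Solving, L = 8 and K = 27.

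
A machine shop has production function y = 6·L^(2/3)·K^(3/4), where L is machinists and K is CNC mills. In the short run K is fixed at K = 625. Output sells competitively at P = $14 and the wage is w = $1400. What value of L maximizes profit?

With K = 625, MP_L = (2/3)·6·L^(-1/3)·625^(3/4) = 500·L^(-1/3).
Profit maximization for a price taker requires P·MP_L = w: 14·500·L^(-1/3) = 1400.
So L^(-1/3) = 0.2, which gives L = 125.

L* = 125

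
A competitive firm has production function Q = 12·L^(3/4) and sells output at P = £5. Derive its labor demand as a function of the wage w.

MP_L = (3/4)·12·L^(-1/4) = 9·L^(-1/4).
Setting P·MP_L = w: 45·L^(-1/4) = w.
Solving for L: L^(-1/4) = w/45, so L = (45/w)^(4).

L(w) = 4100625/w^(4)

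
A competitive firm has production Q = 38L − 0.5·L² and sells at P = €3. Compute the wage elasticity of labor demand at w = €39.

From P·MP_L = w with MP_L = 38 − L, labor demand is L(w) = 38 − w/3.
dL/dw = −1/(3) = -1/3.
At w = 39, L = 25, so ε = (dL/dw)·(w/L) = (-1/3)·(39/25) = -0.52.

ε = -0.52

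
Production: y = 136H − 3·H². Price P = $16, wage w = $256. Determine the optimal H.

The marginal product of H is MP_H = 136 − 6H.
A price-taking firm hires until the value of the marginal product equals the wage: P·MP_H = w, so 16·(136 − 6H) = 256.
Then 136 − 6H = 16, giving H = 20.

H* = 20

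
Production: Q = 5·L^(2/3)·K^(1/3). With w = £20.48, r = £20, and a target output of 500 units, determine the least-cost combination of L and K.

Cost minimization requires the marginal rate of technical substitution to equal the input-price ratio: MP_L/MP_K = w/r.
Here MP_L/MP_K = (2/3)·(K/L)/(1/3) = 2·(K/L). Setting this equal to 20.48/20 = 1.024 gives K = 0.512L.
Substituting into Q = 500: 5·L^(2/3)·(0.512L)^(1/3) = 500.
Solving, L = 125 and K = 64.

L* = 125, K* = 64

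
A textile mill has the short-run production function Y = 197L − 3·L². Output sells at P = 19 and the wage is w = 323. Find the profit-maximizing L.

The marginal product of L is MP_L = 197 − 6L.
A price-taking firm hires until the value of the marginal product equals the wage: P·MP_L = w, so 19·(197 − 6L) = 323.
Then 197 − 6L = 17, giving L = 30.

L* = 30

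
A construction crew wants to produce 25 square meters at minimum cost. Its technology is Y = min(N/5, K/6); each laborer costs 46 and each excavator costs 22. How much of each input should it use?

With a fixed-proportions technology, the cost-minimizing bundle uses no slack in either input: N/5 = K/6 = Y.
So N = 5·25 = 125 and K = 6·25 = 150.

N* = 125, K* = 150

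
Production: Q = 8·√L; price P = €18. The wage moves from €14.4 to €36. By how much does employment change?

ΔL = -21

From P·MP_L = w with MP_L = 4·L^(-1/2), the labor demand is L(w) = (72/w)^(2).
At w = 14.4: L = 25. At w = 36: L = 4.
ΔL = 4 − 25 = -21.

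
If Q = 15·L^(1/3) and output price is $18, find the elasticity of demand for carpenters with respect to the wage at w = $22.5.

ε = -1.5

MP_L = (1/3)·15·L^(-2/3), so P·MP_L = w gives 90·L^(-2/3) = w.
Solving, L(w) = (90/w)^(3/2). This is a constant-elasticity form: L ∝ w^(−3/2), so ε = −3/2.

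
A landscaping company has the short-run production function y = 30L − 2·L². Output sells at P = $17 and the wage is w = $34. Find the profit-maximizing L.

L* = 7

The marginal product of L is MP_L = 30 − 4L.
A price-taking firm hires until the value of the marginal product equals the wage: P·MP_L = w, so 17·(30 − 4L) = 34.
Then 30 − 4L = 2, giving L = 7.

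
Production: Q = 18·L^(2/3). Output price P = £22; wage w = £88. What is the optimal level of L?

L* = 27

MP_L = (2/3)·18·L^(-1/3) = 12·L^(-1/3).
Profit maximization for a price taker requires P·MP_L = w: 22·12·L^(-1/3) = 88.
So L^(-1/3) = 1/3, which gives L = 27.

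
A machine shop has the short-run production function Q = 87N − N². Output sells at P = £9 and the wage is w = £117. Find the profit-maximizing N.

The marginal product of N is MP_N = 87 − 2N.
A price-taking firm hires until the value of the marginal product equals the wage: P·MP_N = w, so 9·(87 − 2N) = 117.
Then 87 − 2N = 13, giving N = 37.

N* = 37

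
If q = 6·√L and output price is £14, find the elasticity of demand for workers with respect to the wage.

MP_L = (1/2)·6·L^(-1/2), so P·MP_L = w gives 42·L^(-1/2) = w.
Solving, L(w) = (42/w)^(2). This is a constant-elasticity form: L ∝ w^(−2), so ε = −2.

ε = -2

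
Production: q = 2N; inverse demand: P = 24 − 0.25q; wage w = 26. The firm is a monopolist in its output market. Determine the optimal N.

Marginal revenue from the inverse demand is MR = 24 − 0.5q.
The marginal product is MP_N = 2.
A monopolist hires until marginal revenue product equals the wage: MR·MP_N = w.
(24 − N)·2 = 26, so N = 11.

N* = 11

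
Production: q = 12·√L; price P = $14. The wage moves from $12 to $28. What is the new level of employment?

L* = 9

From P·MP_L = w with MP_L = 6·L^(-1/2), the labor demand is L(w) = (84/w)^(2).
At w = 12: L = 49. At w = 28: L = 9.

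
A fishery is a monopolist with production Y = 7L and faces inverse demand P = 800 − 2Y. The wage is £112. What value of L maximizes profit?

L* = 28

Marginal revenue from the inverse demand is MR = 800 − 4Y.
The marginal product is MP_L = 7.
A monopolist hires until marginal revenue product equals the wage: MR·MP_L = w.
(800 − 28L)·7 = 112, so L = 28.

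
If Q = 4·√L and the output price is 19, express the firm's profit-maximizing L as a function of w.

MP_L = (1/2)·4·L^(-1/2) = 2·L^(-1/2).
Setting P·MP_L = w: 38·L^(-1/2) = w.
Solving for L: L^(-1/2) = w/38, so L = (38/w)^(2).

L(w) = 1444/w²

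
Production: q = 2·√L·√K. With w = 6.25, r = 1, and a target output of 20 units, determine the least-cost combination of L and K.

L* = 4, K* = 25

Cost minimization requires the marginal rate of technical substitution to equal the input-price ratio: MP_L/MP_K = w/r.
Here MP_L/MP_K = (1/2)·(K/L)/(1/2) = (K/L). Setting this equal to 6.25/1 = 6.25 gives K = 6.25L.
Substituting into q = 20: 2·L^(1/2)·(6.25L)^(1/2) = 20.
Solving, L = 4 and K = 25.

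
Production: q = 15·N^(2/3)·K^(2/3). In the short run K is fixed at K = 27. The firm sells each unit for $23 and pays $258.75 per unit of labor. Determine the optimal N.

N* = 512

With K = 27, MP_N = (2/3)·15·N^(-1/3)·27^(2/3) = 90·N^(-1/3).
Profit maximization for a price taker requires P·MP_N = w: 23·90·N^(-1/3) = 258.75.
So N^(-1/3) = 0.125, which gives N = 512.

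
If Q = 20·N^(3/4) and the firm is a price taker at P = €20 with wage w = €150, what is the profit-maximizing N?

MP_N = (3/4)·20·N^(-1/4) = 15·N^(-1/4).
Profit maximization for a price taker requires P·MP_N = w: 20·15·N^(-1/4) = 150.
So N^(-1/4) = 0.5, which gives N = 16.

N* = 16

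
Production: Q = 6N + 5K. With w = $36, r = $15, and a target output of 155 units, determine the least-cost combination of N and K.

The inputs are perfect substitutes, so the firm uses whichever has the lower cost per unit of output.
Cost per unit of output via N is w/6 = 6; via K it is r/5 = 3. K is cheaper.
Producing Q = 155 with K alone: N = 0, K = 31.

N* = 0, K* = 31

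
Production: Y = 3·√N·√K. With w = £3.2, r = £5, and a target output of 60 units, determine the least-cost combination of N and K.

N* = 25, K* = 16

Cost minimization requires the marginal rate of technical substitution to equal the input-price ratio: MP_N/MP_K = w/r.
Here MP_N/MP_K = (1/2)·(K/N)/(1/2) = (K/N). Setting this equal to 3.2/5 = 0.64 gives K = 0.64N.
Substituting into Y = 60: 3·N^(1/2)·(0.64N)^(1/2) = 60.
Solving, N = 25 and K = 16.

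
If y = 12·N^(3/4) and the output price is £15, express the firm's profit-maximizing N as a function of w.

MP_N = (3/4)·12·N^(-1/4) = 9·N^(-1/4).
Setting P·MP_N = w: 135·N^(-1/4) = w.
Solving for N: N^(-1/4) = w/135, so N = (135/w)^(4).

N(w) = (135/w)^(4)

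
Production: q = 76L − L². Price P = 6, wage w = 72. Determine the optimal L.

L* = 32

The marginal product of L is MP_L = 76 − 2L.
A price-taking firm hires until the value of the marginal product equals the wage: P·MP_L = w, so 6·(76 − 2L) = 72.
Then 76 − 2L = 12, giving L = 32.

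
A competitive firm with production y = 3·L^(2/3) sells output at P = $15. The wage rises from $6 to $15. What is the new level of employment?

From P·MP_L = w with MP_L = 2·L^(-1/3), the labor demand is L(w) = (30/w)^(3).
At w = 6: L = 125. At w = 15: L = 8.

L* = 8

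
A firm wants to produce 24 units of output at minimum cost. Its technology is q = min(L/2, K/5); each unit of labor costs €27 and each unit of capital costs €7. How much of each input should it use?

L* = 48, K* = 120

With a fixed-proportions technology, the cost-minimizing bundle uses no slack in either input: L/2 = K/5 = q.
So L = 2·24 = 48 and K = 5·24 = 120.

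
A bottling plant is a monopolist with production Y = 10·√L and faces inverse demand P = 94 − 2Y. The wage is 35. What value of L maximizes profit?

Marginal revenue from the inverse demand is MR = 94 − 4Y.
The marginal product is MP_L = 5·L^(-1/2).
A monopolist hires until marginal revenue product equals the wage: MR·MP_L = w.
At L, Y = 10·√L. Substituting and solving: (94 − 40·√L)·5·L^(-1/2) = 35 gives L = 4.

L* = 4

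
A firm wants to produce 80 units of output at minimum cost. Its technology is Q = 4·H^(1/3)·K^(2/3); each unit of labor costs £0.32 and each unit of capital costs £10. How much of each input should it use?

H* = 125, K* = 8

Cost minimization requires the marginal rate of technical substitution to equal the input-price ratio: MP_H/MP_K = w/r.
Here MP_H/MP_K = (1/3)·(K/H)/(2/3) = 0.5·(K/H). Setting this equal to 0.32/10 = 0.032 gives K = 0.064H.
Substituting into Q = 80: 4·H^(1/3)·(0.064H)^(2/3) = 80.
Solving, H = 125 and K = 8.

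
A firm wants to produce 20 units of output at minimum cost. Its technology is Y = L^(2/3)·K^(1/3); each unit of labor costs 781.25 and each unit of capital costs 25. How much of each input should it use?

L* = 8, K* = 125

Cost minimization requires the marginal rate of technical substitution to equal the input-price ratio: MP_L/MP_K = w/r.
Here MP_L/MP_K = (2/3)·(K/L)/(1/3) = 2·(K/L). Setting this equal to 781.25/25 = 31.25 gives K = 15.625L.
Substituting into Y = 20: L^(2/3)·(15.625L)^(1/3) = 20.
Solving, L = 8 and K = 125.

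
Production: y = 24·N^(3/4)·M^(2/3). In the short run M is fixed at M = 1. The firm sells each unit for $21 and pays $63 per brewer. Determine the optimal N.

With M = 1, MP_N = (3/4)·24·N^(-1/4)·1^(2/3) = 18·N^(-1/4).
Profit maximization for a price taker requires P·MP_N = w: 21·18·N^(-1/4) = 63.
So N^(-1/4) = 1/6, which gives N = 1296.

N* = 1296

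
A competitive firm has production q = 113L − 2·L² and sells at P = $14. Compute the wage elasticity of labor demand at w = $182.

From P·MP_L = w with MP_L = 113 − 4L, labor demand is L(w) = (113 − w/14)/4.
dL/dw = −1/(56) = -1/56.
At w = 182, L = 25, so ε = (dL/dw)·(w/L) = (-1/56)·(182/25) = -0.13.

ε = -0.13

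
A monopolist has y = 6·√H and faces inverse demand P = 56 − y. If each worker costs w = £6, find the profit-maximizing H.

Marginal revenue from the inverse demand is MR = 56 − 2y.
The marginal product is MP_H = 3·H^(-1/2).
A monopolist hires until marginal revenue product equals the wage: MR·MP_H = w.
At H, y = 6·√H. Substituting and solving: (56 − 12·√H)·3·H^(-1/2) = 6 gives H = 16.

H* = 16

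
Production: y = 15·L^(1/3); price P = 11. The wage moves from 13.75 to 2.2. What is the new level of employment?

From P·MP_L = w with MP_L = 5·L^(-2/3), the labor demand is L(w) = (55/w)^(3/2).
At w = 13.75: L = 8. At w = 2.2: L = 125.

L* = 125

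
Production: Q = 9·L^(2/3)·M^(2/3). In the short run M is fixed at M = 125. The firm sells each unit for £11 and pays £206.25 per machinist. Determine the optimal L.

L* = 512

With M = 125, MP_L = (2/3)·9·L^(-1/3)·125^(2/3) = 150·L^(-1/3).
Profit maximization for a price taker requires P·MP_L = w: 11·150·L^(-1/3) = 206.25.
So L^(-1/3) = 0.125, which gives L = 512.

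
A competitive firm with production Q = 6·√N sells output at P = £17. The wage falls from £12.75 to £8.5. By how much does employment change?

From P·MP_N = w with MP_N = 3·N^(-1/2), the labor demand is N(w) = (51/w)^(2).
At w = 12.75: N = 16. At w = 8.5: N = 36.
ΔN = 36 − 16 = 20.

ΔN = 20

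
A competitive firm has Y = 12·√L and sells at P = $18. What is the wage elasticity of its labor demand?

MP_L = (1/2)·12·L^(-1/2), so P·MP_L = w gives 108·L^(-1/2) = w.
Solving, L(w) = (108/w)^(2). This is a constant-elasticity form: L ∝ w^(−2), so ε = −2.

ε = -2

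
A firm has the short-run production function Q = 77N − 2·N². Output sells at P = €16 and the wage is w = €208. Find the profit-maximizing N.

N* = 16

The marginal product of N is MP_N = 77 − 4N.
A price-taking firm hires until the value of the marginal product equals the wage: P·MP_N = w, so 16·(77 − 4N) = 208.
Then 77 − 4N = 13, giving N = 16.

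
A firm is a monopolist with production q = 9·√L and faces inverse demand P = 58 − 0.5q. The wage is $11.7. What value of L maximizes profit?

L* = 25

Marginal revenue from the inverse demand is MR = 58 − q.
The marginal product is MP_L = 4.5·L^(-1/2).
A monopolist hires until marginal revenue product equals the wage: MR·MP_L = w.
At L, q = 9·√L. Substituting and solving: (58 − 9·√L)·4.5·L^(-1/2) = 11.7 gives L = 25.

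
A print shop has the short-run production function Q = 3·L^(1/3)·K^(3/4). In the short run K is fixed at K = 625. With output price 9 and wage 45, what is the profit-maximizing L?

L* = 125

With K = 625, MP_L = (1/3)·3·L^(-2/3)·625^(3/4) = 125·L^(-2/3).
Profit maximization for a price taker requires P·MP_L = w: 9·125·L^(-2/3) = 45.
So L^(-2/3) = 0.04, which gives L = 125.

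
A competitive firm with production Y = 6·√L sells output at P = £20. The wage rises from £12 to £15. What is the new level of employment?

From P·MP_L = w with MP_L = 3·L^(-1/2), the labor demand is L(w) = (60/w)^(2).
At w = 12: L = 25. At w = 15: L = 16.

L* = 16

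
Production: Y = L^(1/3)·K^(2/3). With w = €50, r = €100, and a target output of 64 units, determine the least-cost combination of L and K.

L* = 64, K* = 64

Cost minimization requires the marginal rate of technical substitution to equal the input-price ratio: MP_L/MP_K = w/r.
Here MP_L/MP_K = (1/3)·(K/L)/(2/3) = 0.5·(K/L). Setting this equal to 50/100 = 0.5 gives K = L.
Substituting into Y = 64: L^(1/3)·(L)^(2/3) = 64.
Solving, L = 64 and K = 64.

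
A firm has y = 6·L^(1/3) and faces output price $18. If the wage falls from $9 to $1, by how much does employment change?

ΔL = 208

From P·MP_L = w with MP_L = 2·L^(-2/3), the labor demand is L(w) = (36/w)^(3/2).
At w = 9: L = 8. At w = 1: L = 216.
ΔL = 216 − 8 = 208.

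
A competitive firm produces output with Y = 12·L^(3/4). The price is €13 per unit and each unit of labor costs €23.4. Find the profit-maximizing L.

MP_L = (3/4)·12·L^(-1/4) = 9·L^(-1/4).
Profit maximization for a price taker requires P·MP_L = w: 13·9·L^(-1/4) = 23.4.
So L^(-1/4) = 0.2, which gives L = 625.

L* = 625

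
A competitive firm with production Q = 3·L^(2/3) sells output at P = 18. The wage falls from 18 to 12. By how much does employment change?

ΔL = 19

From P·MP_L = w with MP_L = 2·L^(-1/3), the labor demand is L(w) = (36/w)^(3).
At w = 18: L = 8. At w = 12: L = 27.
ΔL = 27 − 8 = 19.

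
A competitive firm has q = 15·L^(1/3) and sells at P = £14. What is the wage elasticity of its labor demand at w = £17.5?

MP_L = (1/3)·15·L^(-2/3), so P·MP_L = w gives 70·L^(-2/3) = w.
Solving, L(w) = (70/w)^(3/2). This is a constant-elasticity form: L ∝ w^(−3/2), so ε = −3/2.

ε = -1.5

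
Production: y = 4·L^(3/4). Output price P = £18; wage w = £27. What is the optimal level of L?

MP_L = (3/4)·4·L^(-1/4) = 3·L^(-1/4).
Profit maximization for a price taker requires P·MP_L = w: 18·3·L^(-1/4) = 27.
So L^(-1/4) = 0.5, which gives L = 16.

L* = 16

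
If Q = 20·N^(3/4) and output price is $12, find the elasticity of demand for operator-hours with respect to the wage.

MP_N = (3/4)·20·N^(-1/4), so P·MP_N = w gives 180·N^(-1/4) = w.
Solving, N(w) = (180/w)^(4). This is a constant-elasticity form: N ∝ w^(−4), so ε = −4.

ε = -4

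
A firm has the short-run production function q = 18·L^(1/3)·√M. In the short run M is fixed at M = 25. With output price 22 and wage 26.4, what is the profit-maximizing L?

L* = 125

With M = 25, MP_L = (1/3)·18·L^(-2/3)·25^(1/2) = 30·L^(-2/3).
Profit maximization for a price taker requires P·MP_L = w: 22·30·L^(-2/3) = 26.4.
So L^(-2/3) = 0.04, which gives L = 125.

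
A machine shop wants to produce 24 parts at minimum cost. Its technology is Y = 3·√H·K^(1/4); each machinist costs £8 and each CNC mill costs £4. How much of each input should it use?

H* = 16, K* = 16

Cost minimization requires the marginal rate of technical substitution to equal the input-price ratio: MP_H/MP_K = w/r.
Here MP_H/MP_K = (1/2)·(K/H)/(1/4) = 2·(K/H). Setting this equal to 8/4 = 2 gives K = H.
Substituting into Y = 24: 3·H^(1/2)·(H)^(1/4) = 24.
Solving, H = 16 and K = 16.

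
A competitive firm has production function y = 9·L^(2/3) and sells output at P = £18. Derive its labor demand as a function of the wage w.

L(w) = 1259712/w³

MP_L = (2/3)·9·L^(-1/3) = 6·L^(-1/3).
Setting P·MP_L = w: 108·L^(-1/3) = w.
Solving for L: L^(-1/3) = w/108, so L = (108/w)^(3).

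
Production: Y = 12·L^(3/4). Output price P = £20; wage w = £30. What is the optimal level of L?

MP_L = (3/4)·12·L^(-1/4) = 9·L^(-1/4).
Profit maximization for a price taker requires P·MP_L = w: 20·9·L^(-1/4) = 30.
So L^(-1/4) = 1/6, which gives L = 1296.

L* = 1296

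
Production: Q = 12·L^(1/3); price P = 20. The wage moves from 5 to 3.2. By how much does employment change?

From P·MP_L = w with MP_L = 4·L^(-2/3), the labor demand is L(w) = (80/w)^(3/2).
At w = 5: L = 64. At w = 3.2: L = 125.
ΔL = 125 − 64 = 61.

ΔL = 61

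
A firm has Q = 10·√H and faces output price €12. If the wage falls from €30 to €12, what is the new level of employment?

From P·MP_H = w with MP_H = 5·H^(-1/2), the labor demand is H(w) = (60/w)^(2).
At w = 30: H = 4. At w = 12: H = 25.

H* = 25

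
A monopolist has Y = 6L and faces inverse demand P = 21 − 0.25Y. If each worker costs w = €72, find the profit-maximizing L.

Marginal revenue from the inverse demand is MR = 21 − 0.5Y.
The marginal product is MP_L = 6.
A monopolist hires until marginal revenue product equals the wage: MR·MP_L = w.
(21 − 3L)·6 = 72, so L = 3.

L* = 3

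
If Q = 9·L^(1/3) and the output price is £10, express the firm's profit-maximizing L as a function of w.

L(w) = (30/w)^(3/2)

MP_L = (1/3)·9·L^(-2/3) = 3·L^(-2/3).
Setting P·MP_L = w: 30·L^(-2/3) = w.
Solving for L: L^(-2/3) = w/30, so L = (30/w)^(3/2).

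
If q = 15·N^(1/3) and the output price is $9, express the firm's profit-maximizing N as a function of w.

MP_N = (1/3)·15·N^(-2/3) = 5·N^(-2/3).
Setting P·MP_N = w: 45·N^(-2/3) = w.
Solving for N: N^(-2/3) = w/45, so N = (45/w)^(3/2).

N(w) = (45/w)^(3/2)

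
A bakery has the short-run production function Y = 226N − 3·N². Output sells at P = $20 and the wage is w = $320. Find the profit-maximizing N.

N* = 35

The marginal product of N is MP_N = 226 − 6N.
A price-taking firm hires until the value of the marginal product equals the wage: P·MP_N = w, so 20·(226 − 6N) = 320.
Then 226 − 6N = 16, giving N = 35.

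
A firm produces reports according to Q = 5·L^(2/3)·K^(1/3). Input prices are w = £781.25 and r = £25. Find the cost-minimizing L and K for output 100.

L* = 8, K* = 125

Cost minimization requires the marginal rate of technical substitution to equal the input-price ratio: MP_L/MP_K = w/r.
Here MP_L/MP_K = (2/3)·(K/L)/(1/3) = 2·(K/L). Setting this equal to 781.25/25 = 31.25 gives K = 15.625L.
Substituting into Q = 100: 5·L^(2/3)·(15.625L)^(1/3) = 100.
Solving, L = 8 and K = 125.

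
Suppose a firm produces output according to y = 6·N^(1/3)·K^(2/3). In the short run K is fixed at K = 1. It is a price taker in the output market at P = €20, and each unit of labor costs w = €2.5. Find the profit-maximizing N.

N* = 64

With K = 1, MP_N = (1/3)·6·N^(-2/3)·1^(2/3) = 2·N^(-2/3).
Profit maximization for a price taker requires P·MP_N = w: 20·2·N^(-2/3) = 2.5.
So N^(-2/3) = 0.0625, which gives N = 64.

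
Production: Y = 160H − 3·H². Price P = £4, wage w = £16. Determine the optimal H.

The marginal product of H is MP_H = 160 − 6H.
A price-taking firm hires until the value of the marginal product equals the wage: P·MP_H = w, so 4·(160 − 6H) = 16.
Then 160 − 6H = 4, giving H = 26.

H* = 26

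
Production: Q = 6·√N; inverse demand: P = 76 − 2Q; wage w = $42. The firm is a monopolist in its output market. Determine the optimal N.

N* = 4

Marginal revenue from the inverse demand is MR = 76 − 4Q.
The marginal product is MP_N = 3·N^(-1/2).
A monopolist hires until marginal revenue product equals the wage: MR·MP_N = w.
At N, Q = 6·√N. Substituting and solving: (76 − 24·√N)·3·N^(-1/2) = 42 gives N = 4.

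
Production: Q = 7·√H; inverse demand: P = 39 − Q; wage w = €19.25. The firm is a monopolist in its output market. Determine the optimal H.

Marginal revenue from the inverse demand is MR = 39 − 2Q.
The marginal product is MP_H = 3.5·H^(-1/2).
A monopolist hires until marginal revenue product equals the wage: MR·MP_H = w.
At H, Q = 7·√H. Substituting and solving: (39 − 14·√H)·3.5·H^(-1/2) = 19.25 gives H = 4.

H* = 4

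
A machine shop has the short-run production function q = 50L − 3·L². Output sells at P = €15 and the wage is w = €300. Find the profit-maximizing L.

The marginal product of L is MP_L = 50 − 6L.
A price-taking firm hires until the value of the marginal product equals the wage: P·MP_L = w, so 15·(50 − 6L) = 300.
Then 50 − 6L = 20, giving L = 5.

L* = 5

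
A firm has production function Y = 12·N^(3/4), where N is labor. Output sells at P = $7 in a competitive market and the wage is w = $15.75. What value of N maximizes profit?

N* = 256

MP_N = (3/4)·12·N^(-1/4) = 9·N^(-1/4).
Profit maximization for a price taker requires P·MP_N = w: 7·9·N^(-1/4) = 15.75.
So N^(-1/4) = 0.25, which gives N = 256.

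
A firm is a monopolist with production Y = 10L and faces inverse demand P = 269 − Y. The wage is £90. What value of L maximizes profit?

Marginal revenue from the inverse demand is MR = 269 − 2Y.
The marginal product is MP_L = 10.
A monopolist hires until marginal revenue product equals the wage: MR·MP_L = w.
(269 − 20L)·10 = 90, so L = 13.

L* = 13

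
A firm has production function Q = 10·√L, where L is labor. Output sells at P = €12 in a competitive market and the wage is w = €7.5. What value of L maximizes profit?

MP_L = (1/2)·10·L^(-1/2) = 5·L^(-1/2).
Profit maximization for a price taker requires P·MP_L = w: 12·5·L^(-1/2) = 7.5.
So L^(-1/2) = 0.125, which gives L = 64.

L* = 64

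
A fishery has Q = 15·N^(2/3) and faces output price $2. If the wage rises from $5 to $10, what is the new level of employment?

From P·MP_N = w with MP_N = 10·N^(-1/3), the labor demand is N(w) = (20/w)^(3).
At w = 5: N = 64. At w = 10: N = 8.

N* = 8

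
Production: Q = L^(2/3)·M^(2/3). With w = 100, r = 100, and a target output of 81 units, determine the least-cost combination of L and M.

Cost minimization requires the marginal rate of technical substitution to equal the input-price ratio: MP_L/MP_M = w/r.
Here MP_L/MP_M = (2/3)·(M/L)/(2/3) = (M/L). Setting this equal to 100/100 = 1 gives M = L.
Substituting into Q = 81: L^(2/3)·(L)^(2/3) = 81.
Solving, L = 27 and M = 27.

L* = 27, M* = 27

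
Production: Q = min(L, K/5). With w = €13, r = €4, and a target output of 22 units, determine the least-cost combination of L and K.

L* = 22, K* = 110

With a fixed-proportions technology, the cost-minimizing bundle uses no slack in either input: L = K/5 = Q.
So L = 22 and K = 5·22 = 110.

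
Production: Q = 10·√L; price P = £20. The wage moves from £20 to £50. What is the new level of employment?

L* = 4

From P·MP_L = w with MP_L = 5·L^(-1/2), the labor demand is L(w) = (100/w)^(2).
At w = 20: L = 25. At w = 50: L = 4.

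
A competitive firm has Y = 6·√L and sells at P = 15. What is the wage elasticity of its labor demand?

MP_L = (1/2)·6·L^(-1/2), so P·MP_L = w gives 45·L^(-1/2) = w.
Solving, L(w) = (45/w)^(2). This is a constant-elasticity form: L ∝ w^(−2), so ε = −2.

ε = -2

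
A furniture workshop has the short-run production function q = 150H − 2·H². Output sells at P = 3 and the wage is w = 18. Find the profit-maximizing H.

H* = 36

The marginal product of H is MP_H = 150 − 4H.
A price-taking firm hires until the value of the marginal product equals the wage: P·MP_H = w, so 3·(150 − 4H) = 18.
Then 150 − 4H = 6, giving H = 36.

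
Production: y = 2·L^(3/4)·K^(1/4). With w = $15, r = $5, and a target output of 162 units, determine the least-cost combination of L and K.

L* = 81, K* = 81

Cost minimization requires the marginal rate of technical substitution to equal the input-price ratio: MP_L/MP_K = w/r.
Here MP_L/MP_K = (3/4)·(K/L)/(1/4) = 3·(K/L). Setting this equal to 15/5 = 3 gives K = L.
Substituting into y = 162: 2·L^(3/4)·(L)^(1/4) = 162.
Solving, L = 81 and K = 81.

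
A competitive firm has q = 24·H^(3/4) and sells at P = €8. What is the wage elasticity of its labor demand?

ε = -4

MP_H = (3/4)·24·H^(-1/4), so P·MP_H = w gives 144·H^(-1/4) = w.
Solving, H(w) = (144/w)^(4). This is a constant-elasticity form: H ∝ w^(−4), so ε = −4.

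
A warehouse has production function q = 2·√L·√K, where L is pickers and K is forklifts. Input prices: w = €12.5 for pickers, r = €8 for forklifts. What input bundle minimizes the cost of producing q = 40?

L* = 16, K* = 25

Cost minimization requires the marginal rate of technical substitution to equal the input-price ratio: MP_L/MP_K = w/r.
Here MP_L/MP_K = (1/2)·(K/L)/(1/2) = (K/L). Setting this equal to 12.5/8 = 1.5625 gives K = 1.5625L.
Substituting into q = 40: 2·L^(1/2)·(1.5625L)^(1/2) = 40.
Solving, L = 16 and K = 25.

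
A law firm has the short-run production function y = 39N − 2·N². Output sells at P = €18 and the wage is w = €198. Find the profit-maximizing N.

N* = 7

The marginal product of N is MP_N = 39 − 4N.
A price-taking firm hires until the value of the marginal product equals the wage: P·MP_N = w, so 18·(39 − 4N) = 198.
Then 39 − 4N = 11, giving N = 7.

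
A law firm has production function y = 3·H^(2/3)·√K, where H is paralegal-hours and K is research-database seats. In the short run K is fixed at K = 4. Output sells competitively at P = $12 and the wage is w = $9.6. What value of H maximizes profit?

H* = 125

With K = 4, MP_H = (2/3)·3·H^(-1/3)·4^(1/2) = 4·H^(-1/3).
Profit maximization for a price taker requires P·MP_H = w: 12·4·H^(-1/3) = 9.6.
So H^(-1/3) = 0.2, which gives H = 125.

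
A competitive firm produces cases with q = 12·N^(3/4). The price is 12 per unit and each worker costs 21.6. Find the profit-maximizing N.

N* = 625

MP_N = (3/4)·12·N^(-1/4) = 9·N^(-1/4).
Profit maximization for a price taker requires P·MP_N = w: 12·9·N^(-1/4) = 21.6.
So N^(-1/4) = 0.2, which gives N = 625.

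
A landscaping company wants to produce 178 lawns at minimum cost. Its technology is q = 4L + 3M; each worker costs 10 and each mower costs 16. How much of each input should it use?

The inputs are perfect substitutes, so the firm uses whichever has the lower cost per unit of output.
Cost per unit of output via L is w/4 = 2.5; via M it is r/3 = 16/3. L is cheaper.
Producing q = 178 with L alone: L = 44.5, M = 0.

L* = 44.5, M* = 0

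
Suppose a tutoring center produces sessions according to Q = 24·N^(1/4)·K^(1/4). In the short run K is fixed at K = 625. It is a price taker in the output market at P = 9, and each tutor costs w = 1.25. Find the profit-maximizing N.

N* = 1296

With K = 625, MP_N = (1/4)·24·N^(-3/4)·625^(1/4) = 30·N^(-3/4).
Profit maximization for a price taker requires P·MP_N = w: 9·30·N^(-3/4) = 1.25.
So N^(-3/4) = 1/216, which gives N = 1296.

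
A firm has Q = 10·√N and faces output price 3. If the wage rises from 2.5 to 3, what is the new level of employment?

From P·MP_N = w with MP_N = 5·N^(-1/2), the labor demand is N(w) = (15/w)^(2).
At w = 2.5: N = 36. At w = 3: N = 25.

N* = 25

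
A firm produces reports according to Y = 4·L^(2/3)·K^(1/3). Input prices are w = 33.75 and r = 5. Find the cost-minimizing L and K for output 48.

Cost minimization requires the marginal rate of technical substitution to equal the input-price ratio: MP_L/MP_K = w/r.
Here MP_L/MP_K = (2/3)·(K/L)/(1/3) = 2·(K/L). Setting this equal to 33.75/5 = 6.75 gives K = 3.375L.
Substituting into Y = 48: 4·L^(2/3)·(3.375L)^(1/3) = 48.
Solving, L = 8 and K = 27.

L* = 8, K* = 27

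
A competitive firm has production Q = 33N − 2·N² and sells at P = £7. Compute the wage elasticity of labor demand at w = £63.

ε = -0.375

From P·MP_N = w with MP_N = 33 − 4N, labor demand is N(w) = (33 − w/7)/4.
dN/dw = −1/(28) = -1/28.
At w = 63, N = 6, so ε = (dN/dw)·(w/N) = (-1/28)·(63/6) = -0.375.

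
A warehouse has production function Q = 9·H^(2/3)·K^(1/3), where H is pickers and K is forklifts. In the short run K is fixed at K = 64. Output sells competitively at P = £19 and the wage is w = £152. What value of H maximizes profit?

With K = 64, MP_H = (2/3)·9·H^(-1/3)·64^(1/3) = 24·H^(-1/3).
Profit maximization for a price taker requires P·MP_H = w: 19·24·H^(-1/3) = 152.
So H^(-1/3) = 1/3, which gives H = 27.

H* = 27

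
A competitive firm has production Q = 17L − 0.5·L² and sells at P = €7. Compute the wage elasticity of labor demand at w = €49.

ε = -0.7

From P·MP_L = w with MP_L = 17 − L, labor demand is L(w) = 17 − w/7.
dL/dw = −1/(7) = -1/7.
At w = 49, L = 10, so ε = (dL/dw)·(w/L) = (-1/7)·(49/10) = -0.7.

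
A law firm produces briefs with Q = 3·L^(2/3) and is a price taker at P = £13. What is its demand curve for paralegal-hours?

L(w) = 17576/w³

MP_L = (2/3)·3·L^(-1/3) = 2·L^(-1/3).
Setting P·MP_L = w: 26·L^(-1/3) = w.
Solving for L: L^(-1/3) = w/26, so L = (26/w)^(3).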